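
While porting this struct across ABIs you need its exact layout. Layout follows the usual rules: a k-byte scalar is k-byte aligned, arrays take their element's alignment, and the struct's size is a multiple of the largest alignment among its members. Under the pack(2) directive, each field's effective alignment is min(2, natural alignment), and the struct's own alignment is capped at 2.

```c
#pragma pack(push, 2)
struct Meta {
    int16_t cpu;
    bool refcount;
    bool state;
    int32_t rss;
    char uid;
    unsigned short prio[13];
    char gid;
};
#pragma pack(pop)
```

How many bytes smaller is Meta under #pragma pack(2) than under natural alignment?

2

natural layout:
  cpu at 0 (size 2, align 2) → ends 2
  refcount at 2 (size 1, align 1) → ends 3
  state at 3 (size 1, align 1) → ends 4
  rss at 4 (size 4, align 4) → ends 8
  uid at 8 (size 1, align 1) → ends 9
  pad 1 to align 2 for prio
  prio at 10 (size 26, align 2) → ends 36
  gid at 36 (size 1, align 1) → ends 37
  tail pad 3 to reach multiple of 4
  total 40 bytes, alignment 4
packed(2) layout:
  cpu at 0 (size 2, align 2) → ends 2
  refcount at 2 (size 1, align 1) → ends 3
  state at 3 (size 1, align 1) → ends 4
  rss at 4 (size 4, align 2) → ends 8
  uid at 8 (size 1, align 1) → ends 9
  pad 1 to align 2 for prio
  prio at 10 (size 26, align 2) → ends 36
  gid at 36 (size 1, align 1) → ends 37
  tail pad 1 to reach multiple of 2
  total 38 bytes, alignment 2
40 − 38 = 2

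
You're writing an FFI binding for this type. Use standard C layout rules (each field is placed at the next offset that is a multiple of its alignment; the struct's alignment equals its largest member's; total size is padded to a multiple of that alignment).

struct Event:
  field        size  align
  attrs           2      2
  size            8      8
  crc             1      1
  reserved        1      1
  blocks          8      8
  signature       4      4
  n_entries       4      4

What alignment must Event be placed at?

8

member alignments: attrs=2, size=8, crc=1, reserved=1, blocks=8, signature=4, n_entries=4
max = 8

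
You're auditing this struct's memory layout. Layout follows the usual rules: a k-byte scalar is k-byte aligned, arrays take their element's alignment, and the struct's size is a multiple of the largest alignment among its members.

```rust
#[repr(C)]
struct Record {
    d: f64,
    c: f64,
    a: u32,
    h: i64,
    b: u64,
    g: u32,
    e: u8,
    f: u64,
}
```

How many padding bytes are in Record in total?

@0: d [8B, align 8] → 8
@8: c [8B, align 8] → 16
@16: a [4B, align 4] → 20
+4 pad (align 8)
@24: h [8B, align 8] → 32
@32: b [8B, align 8] → 40
@40: g [4B, align 4] → 44
@44: e [1B, align 1] → 45
+3 pad (align 8)
@48: f [8B, align 8] → 56
size 56, align 8
data bytes 49, size 56 → padding 7

7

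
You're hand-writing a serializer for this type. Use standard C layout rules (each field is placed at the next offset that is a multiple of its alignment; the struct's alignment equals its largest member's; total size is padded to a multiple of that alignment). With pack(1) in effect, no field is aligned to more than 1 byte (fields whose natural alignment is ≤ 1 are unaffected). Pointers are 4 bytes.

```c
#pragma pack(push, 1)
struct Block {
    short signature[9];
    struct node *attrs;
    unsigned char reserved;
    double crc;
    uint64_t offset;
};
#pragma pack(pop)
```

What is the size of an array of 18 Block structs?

702

signature at 0 (size 18, align 1) → ends 18
attrs at 18 (size 4, align 1) → ends 22
reserved at 22 (size 1, align 1) → ends 23
crc at 23 (size 8, align 1) → ends 31
offset at 31 (size 8, align 1) → ends 39
total 39 bytes, alignment 1
array of 18: 18 × 39 = 702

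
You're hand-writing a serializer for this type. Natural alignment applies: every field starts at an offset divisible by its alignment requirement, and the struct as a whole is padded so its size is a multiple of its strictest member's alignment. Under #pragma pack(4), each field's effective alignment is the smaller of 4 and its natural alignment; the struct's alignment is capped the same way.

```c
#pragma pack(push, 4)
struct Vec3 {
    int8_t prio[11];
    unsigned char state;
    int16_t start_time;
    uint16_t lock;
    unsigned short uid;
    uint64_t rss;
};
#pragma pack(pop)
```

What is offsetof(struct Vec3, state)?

@0: prio [11B, align 1] → 11
@11: state [1B, align 1] → 12

11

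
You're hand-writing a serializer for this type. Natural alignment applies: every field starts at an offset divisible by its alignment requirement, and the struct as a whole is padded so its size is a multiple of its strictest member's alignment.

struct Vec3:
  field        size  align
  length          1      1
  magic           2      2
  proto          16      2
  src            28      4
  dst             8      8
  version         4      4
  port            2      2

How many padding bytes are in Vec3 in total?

3

@0: length [1B, align 1] → 1
+1 pad (align 2)
@2: magic [2B, align 2] → 4
@4: proto [16B, align 2] → 20
@20: src [28B, align 4] → 48
@48: dst [8B, align 8] → 56
@56: version [4B, align 4] → 60
@60: port [2B, align 2] → 62
+2 tail pad (align 8)
size 64, align 8
data bytes 61, size 64 → padding 3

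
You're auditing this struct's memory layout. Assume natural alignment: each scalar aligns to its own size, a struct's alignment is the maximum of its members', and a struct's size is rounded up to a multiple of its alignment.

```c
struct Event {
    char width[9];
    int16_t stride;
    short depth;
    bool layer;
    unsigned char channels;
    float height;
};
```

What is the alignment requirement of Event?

member alignments: width=1, stride=2, depth=2, layer=1, channels=1, height=4
max = 4

4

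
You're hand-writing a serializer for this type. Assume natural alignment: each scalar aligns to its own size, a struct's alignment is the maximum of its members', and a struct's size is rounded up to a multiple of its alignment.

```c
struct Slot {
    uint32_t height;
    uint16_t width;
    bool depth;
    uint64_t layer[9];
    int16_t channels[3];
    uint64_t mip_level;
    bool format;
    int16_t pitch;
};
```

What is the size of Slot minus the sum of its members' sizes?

8

@0: height [4B, align 4] → 4
@4: width [2B, align 2] → 6
@6: depth [1B, align 1] → 7
+1 pad (align 8)
@8: layer [72B, align 8] → 80
@80: channels [6B, align 2] → 86
+2 pad (align 8)
@88: mip_level [8B, align 8] → 96
@96: format [1B, align 1] → 97
+1 pad (align 2)
@98: pitch [2B, align 2] → 100
+4 tail pad (align 8)
size 104, align 8
data bytes 96, size 104 → padding 8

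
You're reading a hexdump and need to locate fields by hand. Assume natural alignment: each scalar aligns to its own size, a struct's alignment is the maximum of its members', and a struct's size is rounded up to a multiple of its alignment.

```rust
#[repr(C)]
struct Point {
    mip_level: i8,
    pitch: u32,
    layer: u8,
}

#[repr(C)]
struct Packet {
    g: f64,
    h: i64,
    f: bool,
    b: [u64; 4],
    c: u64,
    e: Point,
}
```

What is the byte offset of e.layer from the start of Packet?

72

Point: mip_level at 0 (size 1, align 1) → ends 1; pad 3 to align 4 for pitch; pitch at 4 (size 4, align 4) → ends 8; layer at 8 (size 1, align 1) → ends 9; tail pad 3 to reach multiple of 4; total 12 bytes, alignment 4
g at 0 (size 8, align 8) → ends 8
h at 8 (size 8, align 8) → ends 16
f at 16 (size 1, align 1) → ends 17
pad 7 to align 8 for b
b at 24 (size 32, align 8) → ends 56
c at 56 (size 8, align 8) → ends 64
e at 64 (size 12, align 4) → ends 76
within Point: layer at 8
64 + 8 = 72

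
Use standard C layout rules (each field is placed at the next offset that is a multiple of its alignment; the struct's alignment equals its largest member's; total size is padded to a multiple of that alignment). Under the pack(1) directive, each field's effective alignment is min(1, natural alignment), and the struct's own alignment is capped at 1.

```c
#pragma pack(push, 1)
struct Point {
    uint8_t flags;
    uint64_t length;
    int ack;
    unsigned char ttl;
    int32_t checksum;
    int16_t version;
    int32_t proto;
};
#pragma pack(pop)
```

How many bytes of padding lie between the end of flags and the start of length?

@0: flags [1B, align 1] → 1
@1: length [8B, align 1] → 9

0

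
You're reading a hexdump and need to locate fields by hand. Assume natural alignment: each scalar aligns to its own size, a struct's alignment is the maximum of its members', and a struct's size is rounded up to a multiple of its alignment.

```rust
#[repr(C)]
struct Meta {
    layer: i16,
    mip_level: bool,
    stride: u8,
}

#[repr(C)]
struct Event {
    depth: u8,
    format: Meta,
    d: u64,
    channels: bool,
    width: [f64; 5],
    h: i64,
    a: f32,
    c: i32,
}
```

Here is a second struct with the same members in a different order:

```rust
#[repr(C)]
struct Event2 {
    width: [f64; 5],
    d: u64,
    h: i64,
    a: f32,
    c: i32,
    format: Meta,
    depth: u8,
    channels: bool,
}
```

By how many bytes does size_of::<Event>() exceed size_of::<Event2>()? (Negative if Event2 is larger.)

8

Meta: @0: layer [2B, align 2] → 2; @2: mip_level [1B, align 1] → 3; @3: stride [1B, align 1] → 4; size 4, align 2
@0: depth [1B, align 1] → 1
+1 pad (align 2)
@2: format [4B, align 2] → 6
+2 pad (align 8)
@8: d [8B, align 8] → 16
@16: channels [1B, align 1] → 17
+7 pad (align 8)
@24: width [40B, align 8] → 64
@64: h [8B, align 8] → 72
@72: a [4B, align 4] → 76
@76: c [4B, align 4] → 80
size 80, align 8
— Event2 —
@0: width [40B, align 8] → 40
@40: d [8B, align 8] → 48
@48: h [8B, align 8] → 56
@56: a [4B, align 4] → 60
@60: c [4B, align 4] → 64
@64: format [4B, align 2] → 68
@68: depth [1B, align 1] → 69
@69: channels [1B, align 1] → 70
+2 tail pad (align 8)
size 72, align 8
80 − 72 = 8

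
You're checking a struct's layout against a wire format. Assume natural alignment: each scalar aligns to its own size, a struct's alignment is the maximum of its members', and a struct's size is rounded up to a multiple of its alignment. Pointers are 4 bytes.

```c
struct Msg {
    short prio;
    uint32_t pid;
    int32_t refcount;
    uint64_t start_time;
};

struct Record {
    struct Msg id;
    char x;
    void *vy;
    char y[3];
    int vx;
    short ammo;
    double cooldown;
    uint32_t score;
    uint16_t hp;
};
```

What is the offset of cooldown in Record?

Msg: @0: prio [2B, align 2] → 2; +2 pad (align 4); @4: pid [4B, align 4] → 8; @8: refcount [4B, align 4] → 12; +4 pad (align 8); @16: start_time [8B, align 8] → 24; size 24, align 8
@0: id [24B, align 8] → 24
@24: x [1B, align 1] → 25
+3 pad (align 4)
@28: vy [4B, align 4] → 32
@32: y [3B, align 1] → 35
+1 pad (align 4)
@36: vx [4B, align 4] → 40
@40: ammo [2B, align 2] → 42
+6 pad (align 8)
@48: cooldown [8B, align 8] → 56

48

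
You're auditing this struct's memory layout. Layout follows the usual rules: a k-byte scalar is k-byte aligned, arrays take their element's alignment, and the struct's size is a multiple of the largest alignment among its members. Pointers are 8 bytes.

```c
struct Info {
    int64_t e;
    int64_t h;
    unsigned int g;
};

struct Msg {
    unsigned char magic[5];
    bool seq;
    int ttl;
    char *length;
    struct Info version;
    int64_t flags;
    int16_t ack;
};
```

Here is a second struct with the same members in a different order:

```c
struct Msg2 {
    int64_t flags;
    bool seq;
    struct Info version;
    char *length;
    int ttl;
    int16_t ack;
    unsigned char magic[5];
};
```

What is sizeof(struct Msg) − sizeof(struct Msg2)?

0

Info: e at 0 (size 8, align 8) → ends 8; h at 8 (size 8, align 8) → ends 16; g at 16 (size 4, align 4) → ends 20; tail pad 4 to reach multiple of 8; total 24 bytes, alignment 8
magic at 0 (size 5, align 1) → ends 5
seq at 5 (size 1, align 1) → ends 6
pad 2 to align 4 for ttl
ttl at 8 (size 4, align 4) → ends 12
pad 4 to align 8 for length
length at 16 (size 8, align 8) → ends 24
version at 24 (size 24, align 8) → ends 48
flags at 48 (size 8, align 8) → ends 56
ack at 56 (size 2, align 2) → ends 58
tail pad 6 to reach multiple of 8
total 64 bytes, alignment 8
— Msg2 —
flags at 0 (size 8, align 8) → ends 8
seq at 8 (size 1, align 1) → ends 9
pad 7 to align 8 for version
version at 16 (size 24, align 8) → ends 40
length at 40 (size 8, align 8) → ends 48
ttl at 48 (size 4, align 4) → ends 52
ack at 52 (size 2, align 2) → ends 54
magic at 54 (size 5, align 1) → ends 59
tail pad 5 to reach multiple of 8
total 64 bytes, alignment 8
64 − 64 = 0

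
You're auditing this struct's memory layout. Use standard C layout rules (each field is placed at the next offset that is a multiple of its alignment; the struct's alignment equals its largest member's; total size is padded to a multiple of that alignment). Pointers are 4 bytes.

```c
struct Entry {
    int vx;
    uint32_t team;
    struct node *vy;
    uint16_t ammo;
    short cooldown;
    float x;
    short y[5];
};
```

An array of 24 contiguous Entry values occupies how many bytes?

@0: vx [4B, align 4] → 4
@4: team [4B, align 4] → 8
@8: vy [4B, align 4] → 12
@12: ammo [2B, align 2] → 14
@14: cooldown [2B, align 2] → 16
@16: x [4B, align 4] → 20
@20: y [10B, align 2] → 30
+2 tail pad (align 4)
size 32, align 4
array of 24: 24 × 32 = 768

768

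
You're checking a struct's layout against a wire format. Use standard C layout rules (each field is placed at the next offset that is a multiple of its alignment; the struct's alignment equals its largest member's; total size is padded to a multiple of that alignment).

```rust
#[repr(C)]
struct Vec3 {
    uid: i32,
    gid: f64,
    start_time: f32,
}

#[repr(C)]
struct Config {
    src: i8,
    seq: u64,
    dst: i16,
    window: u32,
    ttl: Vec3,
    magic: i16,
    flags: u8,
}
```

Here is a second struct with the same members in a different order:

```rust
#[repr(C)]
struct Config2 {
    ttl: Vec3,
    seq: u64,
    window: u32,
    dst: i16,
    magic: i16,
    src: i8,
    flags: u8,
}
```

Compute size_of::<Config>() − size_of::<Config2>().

8

Vec3: 0..4  uid  (4B, 4-aligned); 4..8  -- padding (4B); 8..16  gid  (8B, 8-aligned); 16..20  start_time  (4B, 4-aligned); 20..24  -- tail padding (4B); sizeof = 24, alignof = 8
0..1  src  (1B, 1-aligned)
1..8  -- padding (7B)
8..16  seq  (8B, 8-aligned)
16..18  dst  (2B, 2-aligned)
18..20  -- padding (2B)
20..24  window  (4B, 4-aligned)
24..48  ttl  (24B, 8-aligned)
48..50  magic  (2B, 2-aligned)
50..51  flags  (1B, 1-aligned)
51..56  -- tail padding (5B)
sizeof = 56, alignof = 8
— Config2 —
0..24  ttl  (24B, 8-aligned)
24..32  seq  (8B, 8-aligned)
32..36  window  (4B, 4-aligned)
36..38  dst  (2B, 2-aligned)
38..40  magic  (2B, 2-aligned)
40..41  src  (1B, 1-aligned)
41..42  flags  (1B, 1-aligned)
42..48  -- tail padding (6B)
sizeof = 48, alignof = 8
56 − 48 = 8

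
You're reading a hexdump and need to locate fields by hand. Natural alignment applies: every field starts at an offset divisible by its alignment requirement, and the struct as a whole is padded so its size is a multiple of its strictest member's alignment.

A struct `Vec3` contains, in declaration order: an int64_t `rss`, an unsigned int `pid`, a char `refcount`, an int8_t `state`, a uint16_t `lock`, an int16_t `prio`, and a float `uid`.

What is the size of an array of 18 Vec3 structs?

432

0..8  rss  (8B, 8-aligned)
8..12  pid  (4B, 4-aligned)
12..13  refcount  (1B, 1-aligned)
13..14  state  (1B, 1-aligned)
14..16  lock  (2B, 2-aligned)
16..18  prio  (2B, 2-aligned)
18..20  -- padding (2B)
20..24  uid  (4B, 4-aligned)
sizeof = 24, alignof = 8
array of 18: 18 × 24 = 432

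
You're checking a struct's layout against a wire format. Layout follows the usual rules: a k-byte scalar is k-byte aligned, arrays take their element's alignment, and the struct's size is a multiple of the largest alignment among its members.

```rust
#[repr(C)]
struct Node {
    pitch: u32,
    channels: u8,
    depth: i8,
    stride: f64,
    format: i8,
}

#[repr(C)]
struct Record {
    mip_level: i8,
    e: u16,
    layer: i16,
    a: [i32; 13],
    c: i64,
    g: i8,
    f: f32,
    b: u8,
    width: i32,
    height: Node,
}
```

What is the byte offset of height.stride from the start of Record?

Node: 0..4  pitch  (4B, 4-aligned); 4..5  channels  (1B, 1-aligned); 5..6  depth  (1B, 1-aligned); 6..8  -- padding (2B); 8..16  stride  (8B, 8-aligned); 16..17  format  (1B, 1-aligned); 17..24  -- tail padding (7B); sizeof = 24, alignof = 8
0..1  mip_level  (1B, 1-aligned)
1..2  -- padding (1B)
2..4  e  (2B, 2-aligned)
4..6  layer  (2B, 2-aligned)
6..8  -- padding (2B)
8..60  a  (52B, 4-aligned)
60..64  -- padding (4B)
64..72  c  (8B, 8-aligned)
72..73  g  (1B, 1-aligned)
73..76  -- padding (3B)
76..80  f  (4B, 4-aligned)
80..81  b  (1B, 1-aligned)
81..84  -- padding (3B)
84..88  width  (4B, 4-aligned)
88..112  height  (24B, 8-aligned)
within Node: stride at 8
88 + 8 = 96

96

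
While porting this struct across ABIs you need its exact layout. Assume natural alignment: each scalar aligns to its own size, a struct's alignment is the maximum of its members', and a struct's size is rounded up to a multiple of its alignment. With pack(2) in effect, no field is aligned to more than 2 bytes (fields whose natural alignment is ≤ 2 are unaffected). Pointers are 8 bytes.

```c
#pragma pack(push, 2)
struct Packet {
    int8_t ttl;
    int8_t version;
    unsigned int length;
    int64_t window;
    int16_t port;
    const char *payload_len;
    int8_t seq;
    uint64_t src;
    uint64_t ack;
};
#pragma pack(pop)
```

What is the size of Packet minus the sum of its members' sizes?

1

ttl at 0 (size 1, align 1) → ends 1
version at 1 (size 1, align 1) → ends 2
length at 2 (size 4, align 2) → ends 6
window at 6 (size 8, align 2) → ends 14
port at 14 (size 2, align 2) → ends 16
payload_len at 16 (size 8, align 2) → ends 24
seq at 24 (size 1, align 1) → ends 25
pad 1 to align 2 for src
src at 26 (size 8, align 2) → ends 34
ack at 34 (size 8, align 2) → ends 42
total 42 bytes, alignment 2
data bytes 41, size 42 → padding 1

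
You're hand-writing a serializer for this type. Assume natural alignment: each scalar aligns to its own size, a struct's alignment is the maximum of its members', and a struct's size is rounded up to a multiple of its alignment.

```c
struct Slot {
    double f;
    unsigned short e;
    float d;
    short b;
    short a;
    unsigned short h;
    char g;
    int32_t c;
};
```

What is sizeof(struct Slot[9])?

288

@0: f [8B, align 8] → 8
@8: e [2B, align 2] → 10
+2 pad (align 4)
@12: d [4B, align 4] → 16
@16: b [2B, align 2] → 18
@18: a [2B, align 2] → 20
@20: h [2B, align 2] → 22
@22: g [1B, align 1] → 23
+1 pad (align 4)
@24: c [4B, align 4] → 28
+4 tail pad (align 8)
size 32, align 8
array of 9: 9 × 32 = 288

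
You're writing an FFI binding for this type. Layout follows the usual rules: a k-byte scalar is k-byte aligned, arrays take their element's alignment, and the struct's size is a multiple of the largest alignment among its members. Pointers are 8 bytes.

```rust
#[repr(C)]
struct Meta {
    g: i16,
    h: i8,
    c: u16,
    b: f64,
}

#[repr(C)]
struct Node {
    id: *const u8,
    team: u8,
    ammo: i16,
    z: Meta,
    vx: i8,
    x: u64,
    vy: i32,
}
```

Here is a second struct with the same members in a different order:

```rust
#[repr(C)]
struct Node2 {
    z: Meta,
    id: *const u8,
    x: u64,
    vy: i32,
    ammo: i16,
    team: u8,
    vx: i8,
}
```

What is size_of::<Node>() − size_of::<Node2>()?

Meta: g at 0 (size 2, align 2) → ends 2; h at 2 (size 1, align 1) → ends 3; pad 1 to align 2 for c; c at 4 (size 2, align 2) → ends 6; pad 2 to align 8 for b; b at 8 (size 8, align 8) → ends 16; total 16 bytes, alignment 8
id at 0 (size 8, align 8) → ends 8
team at 8 (size 1, align 1) → ends 9
pad 1 to align 2 for ammo
ammo at 10 (size 2, align 2) → ends 12
pad 4 to align 8 for z
z at 16 (size 16, align 8) → ends 32
vx at 32 (size 1, align 1) → ends 33
pad 7 to align 8 for x
x at 40 (size 8, align 8) → ends 48
vy at 48 (size 4, align 4) → ends 52
tail pad 4 to reach multiple of 8
total 56 bytes, alignment 8
— Node2 —
z at 0 (size 16, align 8) → ends 16
id at 16 (size 8, align 8) → ends 24
x at 24 (size 8, align 8) → ends 32
vy at 32 (size 4, align 4) → ends 36
ammo at 36 (size 2, align 2) → ends 38
team at 38 (size 1, align 1) → ends 39
vx at 39 (size 1, align 1) → ends 40
total 40 bytes, alignment 8
56 − 40 = 16

16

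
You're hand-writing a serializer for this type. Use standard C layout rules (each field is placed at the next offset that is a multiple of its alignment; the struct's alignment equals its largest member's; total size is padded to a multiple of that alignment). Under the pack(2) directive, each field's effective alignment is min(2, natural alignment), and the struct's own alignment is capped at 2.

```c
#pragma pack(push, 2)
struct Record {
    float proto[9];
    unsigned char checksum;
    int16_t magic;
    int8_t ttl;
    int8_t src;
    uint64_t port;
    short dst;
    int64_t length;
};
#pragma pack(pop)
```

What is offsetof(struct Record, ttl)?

40

proto at 0 (size 36, align 2) → ends 36
checksum at 36 (size 1, align 1) → ends 37
pad 1 to align 2 for magic
magic at 38 (size 2, align 2) → ends 40
ttl at 40 (size 1, align 1) → ends 41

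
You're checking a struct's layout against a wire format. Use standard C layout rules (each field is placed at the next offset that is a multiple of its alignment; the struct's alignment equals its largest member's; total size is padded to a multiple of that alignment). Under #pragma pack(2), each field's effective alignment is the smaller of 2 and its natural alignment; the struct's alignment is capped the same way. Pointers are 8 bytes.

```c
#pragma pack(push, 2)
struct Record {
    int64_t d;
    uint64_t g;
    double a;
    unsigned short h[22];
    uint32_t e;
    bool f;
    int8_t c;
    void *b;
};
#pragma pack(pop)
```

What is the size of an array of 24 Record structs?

@0: d [8B, align 2] → 8
@8: g [8B, align 2] → 16
@16: a [8B, align 2] → 24
@24: h [44B, align 2] → 68
@68: e [4B, align 2] → 72
@72: f [1B, align 1] → 73
@73: c [1B, align 1] → 74
@74: b [8B, align 2] → 82
size 82, align 2
array of 24: 24 × 82 = 1968

1968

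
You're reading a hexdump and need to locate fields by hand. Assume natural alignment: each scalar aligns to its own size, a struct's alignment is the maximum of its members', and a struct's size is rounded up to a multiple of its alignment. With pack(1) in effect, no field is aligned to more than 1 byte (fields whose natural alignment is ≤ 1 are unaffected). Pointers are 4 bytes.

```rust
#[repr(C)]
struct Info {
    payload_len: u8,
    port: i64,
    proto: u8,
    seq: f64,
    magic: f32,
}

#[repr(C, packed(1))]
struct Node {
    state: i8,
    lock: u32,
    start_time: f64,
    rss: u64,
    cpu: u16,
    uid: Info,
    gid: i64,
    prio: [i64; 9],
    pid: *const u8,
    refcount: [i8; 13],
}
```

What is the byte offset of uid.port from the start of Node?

31

Info: @0: payload_len [1B, align 1] → 1; +7 pad (align 8); @8: port [8B, align 8] → 16; @16: proto [1B, align 1] → 17; +7 pad (align 8); @24: seq [8B, align 8] → 32; @32: magic [4B, align 4] → 36; +4 tail pad (align 8); size 40, align 8
@0: state [1B, align 1] → 1
@1: lock [4B, align 1] → 5
@5: start_time [8B, align 1] → 13
@13: rss [8B, align 1] → 21
@21: cpu [2B, align 1] → 23
@23: uid [40B, align 1] → 63
within Info: port at 8
23 + 8 = 31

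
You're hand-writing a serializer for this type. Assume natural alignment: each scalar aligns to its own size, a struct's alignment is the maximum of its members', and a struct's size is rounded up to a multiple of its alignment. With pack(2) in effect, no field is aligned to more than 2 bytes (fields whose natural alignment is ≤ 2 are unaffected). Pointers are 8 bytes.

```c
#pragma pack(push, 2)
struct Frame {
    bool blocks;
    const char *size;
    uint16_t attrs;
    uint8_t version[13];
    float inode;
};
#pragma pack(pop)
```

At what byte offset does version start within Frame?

12

0..1  blocks  (1B, 1-aligned)
1..2  -- padding (1B)
2..10  size  (8B, 2-aligned)
10..12  attrs  (2B, 2-aligned)
12..25  version  (13B, 1-aligned)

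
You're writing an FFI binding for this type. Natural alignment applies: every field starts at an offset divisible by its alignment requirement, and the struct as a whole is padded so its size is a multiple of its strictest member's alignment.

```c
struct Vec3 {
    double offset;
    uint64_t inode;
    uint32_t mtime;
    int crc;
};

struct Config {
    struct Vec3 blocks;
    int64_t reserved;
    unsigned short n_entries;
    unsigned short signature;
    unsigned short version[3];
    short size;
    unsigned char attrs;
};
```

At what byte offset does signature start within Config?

Vec3: 0..8  offset  (8B, 8-aligned); 8..16  inode  (8B, 8-aligned); 16..20  mtime  (4B, 4-aligned); 20..24  crc  (4B, 4-aligned); sizeof = 24, alignof = 8
0..24  blocks  (24B, 8-aligned)
24..32  reserved  (8B, 8-aligned)
32..34  n_entries  (2B, 2-aligned)
34..36  signature  (2B, 2-aligned)

34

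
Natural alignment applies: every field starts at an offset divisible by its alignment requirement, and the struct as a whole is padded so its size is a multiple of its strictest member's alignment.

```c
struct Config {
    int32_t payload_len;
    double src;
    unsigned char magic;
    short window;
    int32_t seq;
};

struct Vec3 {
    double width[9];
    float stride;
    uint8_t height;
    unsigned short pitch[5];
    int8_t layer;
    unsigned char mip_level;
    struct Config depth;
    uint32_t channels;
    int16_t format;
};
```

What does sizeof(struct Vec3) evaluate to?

128 bytes

Config: @0: payload_len [4B, align 4] → 4; +4 pad (align 8); @8: src [8B, align 8] → 16; @16: magic [1B, align 1] → 17; +1 pad (align 2); @18: window [2B, align 2] → 20; @20: seq [4B, align 4] → 24; size 24, align 8
@0: width [72B, align 8] → 72
@72: stride [4B, align 4] → 76
@76: height [1B, align 1] → 77
+1 pad (align 2)
@78: pitch [10B, align 2] → 88
@88: layer [1B, align 1] → 89
@89: mip_level [1B, align 1] → 90
+6 pad (align 8)
@96: depth [24B, align 8] → 120
@120: channels [4B, align 4] → 124
@124: format [2B, align 2] → 126
+2 tail pad (align 8)
size 128, align 8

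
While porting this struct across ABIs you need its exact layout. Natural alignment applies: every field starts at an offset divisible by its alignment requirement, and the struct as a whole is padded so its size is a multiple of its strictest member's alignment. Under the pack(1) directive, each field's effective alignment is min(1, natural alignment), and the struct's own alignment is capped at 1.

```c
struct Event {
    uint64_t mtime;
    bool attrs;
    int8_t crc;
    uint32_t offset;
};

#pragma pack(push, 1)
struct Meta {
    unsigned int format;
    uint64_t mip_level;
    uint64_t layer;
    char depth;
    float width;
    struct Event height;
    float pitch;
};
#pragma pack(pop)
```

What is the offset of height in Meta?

25

Event: 0..8  mtime  (8B, 8-aligned); 8..9  attrs  (1B, 1-aligned); 9..10  crc  (1B, 1-aligned); 10..12  -- padding (2B); 12..16  offset  (4B, 4-aligned); sizeof = 16, alignof = 8
0..4  format  (4B, 1-aligned)
4..12  mip_level  (8B, 1-aligned)
12..20  layer  (8B, 1-aligned)
20..21  depth  (1B, 1-aligned)
21..25  width  (4B, 1-aligned)
25..41  height  (16B, 1-aligned)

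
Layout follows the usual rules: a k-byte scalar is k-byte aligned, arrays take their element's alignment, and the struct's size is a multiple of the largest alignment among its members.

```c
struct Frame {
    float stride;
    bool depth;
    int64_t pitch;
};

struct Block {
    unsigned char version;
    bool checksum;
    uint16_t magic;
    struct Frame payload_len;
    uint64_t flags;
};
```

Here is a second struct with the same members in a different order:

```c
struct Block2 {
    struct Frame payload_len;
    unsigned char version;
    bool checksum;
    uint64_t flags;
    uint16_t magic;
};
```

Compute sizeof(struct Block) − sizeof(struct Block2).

Frame: @0: stride [4B, align 4] → 4; @4: depth [1B, align 1] → 5; +3 pad (align 8); @8: pitch [8B, align 8] → 16; size 16, align 8
@0: version [1B, align 1] → 1
@1: checksum [1B, align 1] → 2
@2: magic [2B, align 2] → 4
+4 pad (align 8)
@8: payload_len [16B, align 8] → 24
@24: flags [8B, align 8] → 32
size 32, align 8
— Block2 —
@0: payload_len [16B, align 8] → 16
@16: version [1B, align 1] → 17
@17: checksum [1B, align 1] → 18
+6 pad (align 8)
@24: flags [8B, align 8] → 32
@32: magic [2B, align 2] → 34
+6 tail pad (align 8)
size 40, align 8
32 − 40 = -8

-8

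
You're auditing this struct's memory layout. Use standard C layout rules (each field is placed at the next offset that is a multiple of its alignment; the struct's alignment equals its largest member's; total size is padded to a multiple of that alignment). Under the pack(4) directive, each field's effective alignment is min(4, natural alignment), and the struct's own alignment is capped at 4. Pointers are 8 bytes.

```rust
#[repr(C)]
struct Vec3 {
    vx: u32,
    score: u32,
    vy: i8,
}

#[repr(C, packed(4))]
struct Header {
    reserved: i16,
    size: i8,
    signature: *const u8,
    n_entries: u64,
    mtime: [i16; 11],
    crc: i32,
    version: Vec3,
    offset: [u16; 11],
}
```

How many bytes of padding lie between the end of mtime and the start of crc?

2

Vec3: 0..4  vx  (4B, 4-aligned); 4..8  score  (4B, 4-aligned); 8..9  vy  (1B, 1-aligned); 9..12  -- tail padding (3B); sizeof = 12, alignof = 4
0..2  reserved  (2B, 2-aligned)
2..3  size  (1B, 1-aligned)
3..4  -- padding (1B)
4..12  signature  (8B, 4-aligned)
12..20  n_entries  (8B, 4-aligned)
20..42  mtime  (22B, 2-aligned)
42..44  -- padding (2B)
44..48  crc  (4B, 4-aligned)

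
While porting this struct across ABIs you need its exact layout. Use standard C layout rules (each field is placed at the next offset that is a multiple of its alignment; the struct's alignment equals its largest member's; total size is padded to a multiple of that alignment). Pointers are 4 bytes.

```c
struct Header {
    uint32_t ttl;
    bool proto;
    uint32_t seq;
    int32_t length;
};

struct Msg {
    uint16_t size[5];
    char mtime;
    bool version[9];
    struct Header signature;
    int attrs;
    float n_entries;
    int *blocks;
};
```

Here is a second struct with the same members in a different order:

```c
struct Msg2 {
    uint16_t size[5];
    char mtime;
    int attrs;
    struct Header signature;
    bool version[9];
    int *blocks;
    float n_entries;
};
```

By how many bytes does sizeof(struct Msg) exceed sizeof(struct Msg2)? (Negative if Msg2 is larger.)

-4

Header: @0: ttl [4B, align 4] → 4; @4: proto [1B, align 1] → 5; +3 pad (align 4); @8: seq [4B, align 4] → 12; @12: length [4B, align 4] → 16; size 16, align 4
@0: size [10B, align 2] → 10
@10: mtime [1B, align 1] → 11
@11: version [9B, align 1] → 20
@20: signature [16B, align 4] → 36
@36: attrs [4B, align 4] → 40
@40: n_entries [4B, align 4] → 44
@44: blocks [4B, align 4] → 48
size 48, align 4
— Msg2 —
@0: size [10B, align 2] → 10
@10: mtime [1B, align 1] → 11
+1 pad (align 4)
@12: attrs [4B, align 4] → 16
@16: signature [16B, align 4] → 32
@32: version [9B, align 1] → 41
+3 pad (align 4)
@44: blocks [4B, align 4] → 48
@48: n_entries [4B, align 4] → 52
size 52, align 4
48 − 52 = -4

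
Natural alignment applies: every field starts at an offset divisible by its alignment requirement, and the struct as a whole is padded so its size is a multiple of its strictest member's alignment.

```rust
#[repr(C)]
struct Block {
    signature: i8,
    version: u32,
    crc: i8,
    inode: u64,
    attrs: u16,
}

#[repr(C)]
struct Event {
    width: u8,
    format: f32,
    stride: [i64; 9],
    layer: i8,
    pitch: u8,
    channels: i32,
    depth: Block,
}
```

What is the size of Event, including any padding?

120 bytes

Block: 0..1  signature  (1B, 1-aligned); 1..4  -- padding (3B); 4..8  version  (4B, 4-aligned); 8..9  crc  (1B, 1-aligned); 9..16  -- padding (7B); 16..24  inode  (8B, 8-aligned); 24..26  attrs  (2B, 2-aligned); 26..32  -- tail padding (6B); sizeof = 32, alignof = 8
0..1  width  (1B, 1-aligned)
1..4  -- padding (3B)
4..8  format  (4B, 4-aligned)
8..80  stride  (72B, 8-aligned)
80..81  layer  (1B, 1-aligned)
81..82  pitch  (1B, 1-aligned)
82..84  -- padding (2B)
84..88  channels  (4B, 4-aligned)
88..120  depth  (32B, 8-aligned)
sizeof = 120, alignof = 8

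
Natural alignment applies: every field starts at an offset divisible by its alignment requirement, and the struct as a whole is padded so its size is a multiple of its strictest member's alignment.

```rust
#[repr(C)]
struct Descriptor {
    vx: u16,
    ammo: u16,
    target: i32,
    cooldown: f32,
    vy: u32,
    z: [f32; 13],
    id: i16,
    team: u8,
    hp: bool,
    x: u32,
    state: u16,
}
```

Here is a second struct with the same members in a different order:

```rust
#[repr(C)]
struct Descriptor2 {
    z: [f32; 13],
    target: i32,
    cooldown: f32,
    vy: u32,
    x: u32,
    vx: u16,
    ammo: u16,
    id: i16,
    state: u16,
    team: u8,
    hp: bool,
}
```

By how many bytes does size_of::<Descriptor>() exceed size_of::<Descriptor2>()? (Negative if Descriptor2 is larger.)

0..2  vx  (2B, 2-aligned)
2..4  ammo  (2B, 2-aligned)
4..8  target  (4B, 4-aligned)
8..12  cooldown  (4B, 4-aligned)
12..16  vy  (4B, 4-aligned)
16..68  z  (52B, 4-aligned)
68..70  id  (2B, 2-aligned)
70..71  team  (1B, 1-aligned)
71..72  hp  (1B, 1-aligned)
72..76  x  (4B, 4-aligned)
76..78  state  (2B, 2-aligned)
78..80  -- tail padding (2B)
sizeof = 80, alignof = 4
— Descriptor2 —
0..52  z  (52B, 4-aligned)
52..56  target  (4B, 4-aligned)
56..60  cooldown  (4B, 4-aligned)
60..64  vy  (4B, 4-aligned)
64..68  x  (4B, 4-aligned)
68..70  vx  (2B, 2-aligned)
70..72  ammo  (2B, 2-aligned)
72..74  id  (2B, 2-aligned)
74..76  state  (2B, 2-aligned)
76..77  team  (1B, 1-aligned)
77..78  hp  (1B, 1-aligned)
78..80  -- tail padding (2B)
sizeof = 80, alignof = 4
80 − 80 = 0

0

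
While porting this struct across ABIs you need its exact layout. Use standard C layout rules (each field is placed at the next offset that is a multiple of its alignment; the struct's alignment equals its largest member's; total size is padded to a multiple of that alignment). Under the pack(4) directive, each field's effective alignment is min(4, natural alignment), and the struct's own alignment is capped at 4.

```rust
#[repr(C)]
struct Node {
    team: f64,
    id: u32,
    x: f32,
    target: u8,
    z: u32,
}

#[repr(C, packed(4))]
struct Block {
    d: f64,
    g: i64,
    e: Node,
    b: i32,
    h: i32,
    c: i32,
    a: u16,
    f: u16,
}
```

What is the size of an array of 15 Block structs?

Node: team at 0 (size 8, align 8) → ends 8; id at 8 (size 4, align 4) → ends 12; x at 12 (size 4, align 4) → ends 16; target at 16 (size 1, align 1) → ends 17; pad 3 to align 4 for z; z at 20 (size 4, align 4) → ends 24; total 24 bytes, alignment 8
d at 0 (size 8, align 4) → ends 8
g at 8 (size 8, align 4) → ends 16
e at 16 (size 24, align 4) → ends 40
b at 40 (size 4, align 4) → ends 44
h at 44 (size 4, align 4) → ends 48
c at 48 (size 4, align 4) → ends 52
a at 52 (size 2, align 2) → ends 54
f at 54 (size 2, align 2) → ends 56
total 56 bytes, alignment 4
array of 15: 15 × 56 = 840

840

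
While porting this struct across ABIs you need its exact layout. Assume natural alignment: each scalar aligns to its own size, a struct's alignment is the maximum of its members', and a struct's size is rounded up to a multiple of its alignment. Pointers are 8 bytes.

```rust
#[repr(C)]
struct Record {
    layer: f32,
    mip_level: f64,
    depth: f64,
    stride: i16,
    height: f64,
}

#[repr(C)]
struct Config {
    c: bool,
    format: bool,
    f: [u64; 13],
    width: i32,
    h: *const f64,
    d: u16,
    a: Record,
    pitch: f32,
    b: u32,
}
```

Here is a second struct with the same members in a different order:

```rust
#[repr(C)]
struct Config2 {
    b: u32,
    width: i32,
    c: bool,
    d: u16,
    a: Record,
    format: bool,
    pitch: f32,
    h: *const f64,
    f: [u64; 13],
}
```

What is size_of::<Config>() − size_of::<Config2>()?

Record: layer at 0 (size 4, align 4) → ends 4; pad 4 to align 8 for mip_level; mip_level at 8 (size 8, align 8) → ends 16; depth at 16 (size 8, align 8) → ends 24; stride at 24 (size 2, align 2) → ends 26; pad 6 to align 8 for height; height at 32 (size 8, align 8) → ends 40; total 40 bytes, alignment 8
c at 0 (size 1, align 1) → ends 1
format at 1 (size 1, align 1) → ends 2
pad 6 to align 8 for f
f at 8 (size 104, align 8) → ends 112
width at 112 (size 4, align 4) → ends 116
pad 4 to align 8 for h
h at 120 (size 8, align 8) → ends 128
d at 128 (size 2, align 2) → ends 130
pad 6 to align 8 for a
a at 136 (size 40, align 8) → ends 176
pitch at 176 (size 4, align 4) → ends 180
b at 180 (size 4, align 4) → ends 184
total 184 bytes, alignment 8
— Config2 —
b at 0 (size 4, align 4) → ends 4
width at 4 (size 4, align 4) → ends 8
c at 8 (size 1, align 1) → ends 9
pad 1 to align 2 for d
d at 10 (size 2, align 2) → ends 12
pad 4 to align 8 for a
a at 16 (size 40, align 8) → ends 56
format at 56 (size 1, align 1) → ends 57
pad 3 to align 4 for pitch
pitch at 60 (size 4, align 4) → ends 64
h at 64 (size 8, align 8) → ends 72
f at 72 (size 104, align 8) → ends 176
total 176 bytes, alignment 8
184 − 176 = 8

8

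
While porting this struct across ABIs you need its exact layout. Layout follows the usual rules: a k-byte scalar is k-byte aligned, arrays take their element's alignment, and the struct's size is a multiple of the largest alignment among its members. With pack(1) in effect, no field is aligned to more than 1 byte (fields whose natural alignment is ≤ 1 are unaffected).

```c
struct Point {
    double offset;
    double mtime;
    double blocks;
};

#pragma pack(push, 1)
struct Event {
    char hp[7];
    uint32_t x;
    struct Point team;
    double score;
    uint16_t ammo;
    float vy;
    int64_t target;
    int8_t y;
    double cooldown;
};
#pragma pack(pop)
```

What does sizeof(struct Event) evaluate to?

66 bytes

Point: 0..8  offset  (8B, 8-aligned); 8..16  mtime  (8B, 8-aligned); 16..24  blocks  (8B, 8-aligned); sizeof = 24, alignof = 8
0..7  hp  (7B, 1-aligned)
7..11  x  (4B, 1-aligned)
11..35  team  (24B, 1-aligned)
35..43  score  (8B, 1-aligned)
43..45  ammo  (2B, 1-aligned)
45..49  vy  (4B, 1-aligned)
49..57  target  (8B, 1-aligned)
57..58  y  (1B, 1-aligned)
58..66  cooldown  (8B, 1-aligned)
sizeof = 66, alignof = 1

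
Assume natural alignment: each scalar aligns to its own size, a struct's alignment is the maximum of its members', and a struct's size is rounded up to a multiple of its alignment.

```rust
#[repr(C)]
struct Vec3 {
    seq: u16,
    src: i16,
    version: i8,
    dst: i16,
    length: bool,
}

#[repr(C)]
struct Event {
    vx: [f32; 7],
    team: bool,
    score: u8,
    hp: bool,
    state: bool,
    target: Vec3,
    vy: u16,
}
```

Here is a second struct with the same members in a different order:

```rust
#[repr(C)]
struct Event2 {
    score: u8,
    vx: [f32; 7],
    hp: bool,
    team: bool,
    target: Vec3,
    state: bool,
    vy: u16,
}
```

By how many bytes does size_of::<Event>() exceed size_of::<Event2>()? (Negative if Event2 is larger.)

Vec3: 0..2  seq  (2B, 2-aligned); 2..4  src  (2B, 2-aligned); 4..5  version  (1B, 1-aligned); 5..6  -- padding (1B); 6..8  dst  (2B, 2-aligned); 8..9  length  (1B, 1-aligned); 9..10  -- tail padding (1B); sizeof = 10, alignof = 2
0..28  vx  (28B, 4-aligned)
28..29  team  (1B, 1-aligned)
29..30  score  (1B, 1-aligned)
30..31  hp  (1B, 1-aligned)
31..32  state  (1B, 1-aligned)
32..42  target  (10B, 2-aligned)
42..44  vy  (2B, 2-aligned)
sizeof = 44, alignof = 4
— Event2 —
0..1  score  (1B, 1-aligned)
1..4  -- padding (3B)
4..32  vx  (28B, 4-aligned)
32..33  hp  (1B, 1-aligned)
33..34  team  (1B, 1-aligned)
34..44  target  (10B, 2-aligned)
44..45  state  (1B, 1-aligned)
45..46  -- padding (1B)
46..48  vy  (2B, 2-aligned)
sizeof = 48, alignof = 4
44 − 48 = -4

-4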